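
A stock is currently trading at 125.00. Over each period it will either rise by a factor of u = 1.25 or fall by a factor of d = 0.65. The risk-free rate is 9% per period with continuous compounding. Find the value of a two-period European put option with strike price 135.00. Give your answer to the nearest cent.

15.37

Risk-neutral probability p = (e^0.09 − 0.65)/(1.25 − 0.65) = 0.4442/0.6000 = 0.7403
Terminal stock prices: S_uu = 195.3, S_ud = 101.6, S_dd = 52.81
Terminal payoffs (K − S): max(-60.31, 0) = 0, max(33.44, 0) = 33.44, max(82.19, 0) = 82.19
Node u (S = 156.2): V_u = e^(−0.09)·[0.7403·0.0000 + 0.2597·33.4375] = 7.9366
Node d (S = 81.25): V_d = e^(−0.09)·[0.7403·33.4375 + 0.2597·82.1875] = 42.1307
Node 0 (S = 125): V_0 = e^(−0.09)·[0.7403·7.9366 + 0.2597·42.1307] = 15.3697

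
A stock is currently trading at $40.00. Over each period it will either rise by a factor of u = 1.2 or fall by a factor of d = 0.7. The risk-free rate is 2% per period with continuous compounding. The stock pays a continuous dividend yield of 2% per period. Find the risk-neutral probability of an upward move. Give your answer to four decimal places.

p = 0.6000

Per-period risk-free factor R = e^0.02 = 1.0202; dividend-adjusted growth = e^(0.02−0.02) = 1.0000.
Risk-neutral probability p = (1.0000 − 0.7)/(1.2 − 0.7) = 0.3000/0.5000 = 0.6000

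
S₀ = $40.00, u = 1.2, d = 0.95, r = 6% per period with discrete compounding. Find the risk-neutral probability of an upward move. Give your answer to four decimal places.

Risk-neutral probability p = (1 + 0.06 − 0.95)/(1.2 − 0.95) = 0.1100/0.2500 = 0.4400

p = 0.4400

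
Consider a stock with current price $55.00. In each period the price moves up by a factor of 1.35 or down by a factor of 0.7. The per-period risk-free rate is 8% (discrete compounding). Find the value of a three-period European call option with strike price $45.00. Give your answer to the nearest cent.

Risk-neutral probability p = (1 + 0.08 − 0.7)/(1.35 − 0.7) = 0.3800/0.6500 = 0.5846
Terminal stock prices: S_uuu = 135.3, S_uud = 70.17, S_udd = 36.38, S_ddd = 18.86
Terminal payoffs (S − K): max(90.32, 0) = 90.32, max(25.17, 0) = 25.17, max(-8.618, 0) = 0, max(-26.14, 0) = 0
Node uu (S = 100.2): V_uu = 1/1.08·[0.5846·90.3206 + 0.4154·25.1663] = 58.5708
Node ud (S = 51.97): V_ud = 1/1.08·[0.5846·25.1663 + 0.4154·0.0000] = 13.6228
Node dd (S = 26.95): V_dd = 1/1.08·[0.5846·0.0000 + 0.4154·0.0000] = 0.0000
Node u (S = 74.25): V_u = 1/1.08·[0.5846·58.5708 + 0.4154·13.6228] = 36.9445
Node d (S = 38.5): V_d = 1/1.08·[0.5846·13.6228 + 0.4154·0.0000] = 7.3741
Node 0 (S = 55): V_0 = 1/1.08·[0.5846·36.9445 + 0.4154·7.3741] = 22.8347

$22.83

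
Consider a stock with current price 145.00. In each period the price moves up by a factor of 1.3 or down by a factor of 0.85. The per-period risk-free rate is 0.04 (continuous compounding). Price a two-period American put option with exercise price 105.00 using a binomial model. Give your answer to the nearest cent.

0.07

Risk-neutral probability p = (e^0.04 − 0.85)/(1.3 − 0.85) = 0.1908/0.4500 = 0.4240
Terminal stock prices: S_uu = 245.1, S_ud = 160.2, S_dd = 104.8
Terminal payoffs (K − S): max(-140.1, 0) = 0, max(-55.22, 0) = 0, max(0.2375, 0) = 0.2375
Node u (S = 188.5): continuation = e^(−0.04)·[0.4240·0.0000 + 0.5760·0.0000] = 0.0000; exercise value = 0.0000 ≤ continuation, so V_u = 0.0000
Node d (S = 123.2): continuation = e^(−0.04)·[0.4240·0.0000 + 0.5760·0.2375] = 0.1314; exercise value = 0.0000 ≤ continuation, so V_d = 0.1314
Node 0 (S = 145): continuation = e^(−0.04)·[0.4240·0.0000 + 0.5760·0.1314] = 0.0727; exercise value = 0.0000 ≤ continuation, so V_0 = 0.0727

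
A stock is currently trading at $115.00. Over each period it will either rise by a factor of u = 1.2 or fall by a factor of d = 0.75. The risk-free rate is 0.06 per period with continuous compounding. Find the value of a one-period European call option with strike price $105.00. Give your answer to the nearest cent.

Risk-neutral probability p = (e^0.06 − 0.75)/(1.2 − 0.75) = 0.3118/0.4500 = 0.6930
Terminal stock prices: S_u = 138, S_d = 86.25
Terminal payoffs (S − K): max(33, 0) = 33, max(-18.75, 0) = 0
Node 0 (S = 115): V_0 = e^(−0.06)·[0.6930·33.0000 + 0.3070·0.0000] = 21.5363

$21.54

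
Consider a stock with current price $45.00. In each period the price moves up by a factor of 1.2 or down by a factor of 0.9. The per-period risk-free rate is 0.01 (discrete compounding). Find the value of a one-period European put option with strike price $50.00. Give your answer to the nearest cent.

$5.96

Risk-neutral probability p = (1 + 0.01 − 0.9)/(1.2 − 0.9) = 0.1100/0.3000 = 0.3667
Terminal stock prices: S_u = 54, S_d = 40.5
Terminal payoffs (K − S): max(-4, 0) = 0, max(9.5, 0) = 9.5
Node 0 (S = 45): V_0 = 1/1.01·[0.3667·0.0000 + 0.6333·9.5000] = 5.9571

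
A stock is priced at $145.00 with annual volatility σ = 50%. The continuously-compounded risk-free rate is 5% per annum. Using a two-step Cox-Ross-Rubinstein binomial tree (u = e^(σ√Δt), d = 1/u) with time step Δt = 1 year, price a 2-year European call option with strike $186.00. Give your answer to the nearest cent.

$34.30

CRR parameters: u = e^(σ√Δt) = e^(0.5·√1) = 1.6487, d = 1/u = 0.6065
Per-period rate: rΔt = 0.05·1 = 0.05, so R = e^0.05 = 1.0513
Risk-neutral probability p = (e^0.05 − 0.6065)/(1.6487 − 0.6065) = 0.4447/1.0422 = 0.4267
Terminal stock prices: S_uu = 394.2, S_ud = 145, S_dd = 53.34
Terminal payoffs (S − K): max(208.2, 0) = 208.2, max(-41, 0) = 0, max(-132.7, 0) = 0
Node u (S = 239.1): V_u = e^(−0.05)·[0.4267·208.1509 + 0.5733·0.0000] = 84.4934
Node d (S = 87.95): V_d = e^(−0.05)·[0.4267·0.0000 + 0.5733·0.0000] = 0.0000
Node 0 (S = 145): V_0 = e^(−0.05)·[0.4267·84.4934 + 0.5733·0.0000] = 34.2979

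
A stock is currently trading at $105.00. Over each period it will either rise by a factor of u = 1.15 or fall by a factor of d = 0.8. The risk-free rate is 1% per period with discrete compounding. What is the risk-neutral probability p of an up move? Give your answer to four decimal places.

p = 0.6000

Risk-neutral probability p = (1 + 0.01 − 0.8)/(1.15 − 0.8) = 0.2100/0.3500 = 0.6000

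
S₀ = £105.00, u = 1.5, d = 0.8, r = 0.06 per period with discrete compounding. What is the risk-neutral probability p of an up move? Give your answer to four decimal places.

p = 0.3714

Risk-neutral probability p = (1 + 0.06 − 0.8)/(1.5 − 0.8) = 0.2600/0.7000 = 0.3714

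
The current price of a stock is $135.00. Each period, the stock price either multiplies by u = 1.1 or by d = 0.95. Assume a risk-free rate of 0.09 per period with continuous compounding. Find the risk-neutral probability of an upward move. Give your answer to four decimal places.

Risk-neutral probability p = (e^0.09 − 0.95)/(1.1 − 0.95) = 0.1442/0.1500 = 0.9612

p = 0.9612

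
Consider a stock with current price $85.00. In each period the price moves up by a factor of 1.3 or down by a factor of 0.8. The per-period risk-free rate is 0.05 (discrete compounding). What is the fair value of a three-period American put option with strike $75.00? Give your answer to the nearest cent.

Risk-neutral probability p = (1 + 0.05 − 0.8)/(1.3 − 0.8) = 0.2500/0.5000 = 0.5000
Terminal stock prices: S_uuu = 186.7, S_uud = 114.9, S_udd = 70.72, S_ddd = 43.52
Terminal payoffs (K − S): max(-111.7, 0) = 0, max(-39.92, 0) = 0, max(4.28, 0) = 4.28, max(31.48, 0) = 31.48
Node uu (S = 143.7): continuation = 1/1.05·[0.5000·0.0000 + 0.5000·0.0000] = 0.0000; exercise value = 0.0000 ≤ continuation, so V_uu = 0.0000
Node ud (S = 88.4): continuation = 1/1.05·[0.5000·0.0000 + 0.5000·4.2800] = 2.0381; exercise value = 0.0000 ≤ continuation, so V_ud = 2.0381
Node dd (S = 54.4): continuation = 1/1.05·[0.5000·4.2800 + 0.5000·31.4800] = 17.0286; exercise value = 20.6000 > continuation, so V_dd = 20.6000 (exercise)
Node u (S = 110.5): continuation = 1/1.05·[0.5000·0.0000 + 0.5000·2.0381] = 0.9705; exercise value = 0.0000 ≤ continuation, so V_u = 0.9705
Node d (S = 68): continuation = 1/1.05·[0.5000·2.0381 + 0.5000·20.6000] = 10.7800; exercise value = 7.0000 ≤ continuation, so V_d = 10.7800
Node 0 (S = 85): continuation = 1/1.05·[0.5000·0.9705 + 0.5000·10.7800] = 5.5955; exercise value = 0.0000 ≤ continuation, so V_0 = 5.5955

$5.60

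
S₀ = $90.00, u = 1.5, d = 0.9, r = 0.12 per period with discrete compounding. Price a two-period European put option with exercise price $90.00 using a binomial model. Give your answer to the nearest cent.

$5.47

Risk-neutral probability p = (1 + 0.12 − 0.9)/(1.5 − 0.9) = 0.2200/0.6000 = 0.3667
Terminal stock prices: S_uu = 202.5, S_ud = 121.5, S_dd = 72.9
Terminal payoffs (K − S): max(-112.5, 0) = 0, max(-31.5, 0) = 0, max(17.1, 0) = 17.1
Node u (S = 135): V_u = 1/1.12·[0.3667·0.0000 + 0.6333·0.0000] = 0.0000
Node d (S = 81): V_d = 1/1.12·[0.3667·0.0000 + 0.6333·17.1000] = 9.6696
Node 0 (S = 90): V_0 = 1/1.12·[0.3667·0.0000 + 0.6333·9.6696] = 5.4680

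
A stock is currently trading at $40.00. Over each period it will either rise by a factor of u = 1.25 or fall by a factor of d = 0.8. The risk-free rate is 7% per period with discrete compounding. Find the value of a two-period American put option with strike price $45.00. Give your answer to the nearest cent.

$5.91

Risk-neutral probability p = (1 + 0.07 − 0.8)/(1.25 − 0.8) = 0.2700/0.4500 = 0.6000
Terminal stock prices: S_uu = 62.5, S_ud = 40, S_dd = 25.6
Terminal payoffs (K − S): max(-17.5, 0) = 0, max(5, 0) = 5, max(19.4, 0) = 19.4
Node u (S = 50): continuation = 1/1.07·[0.6000·0.0000 + 0.4000·5.0000] = 1.8692; exercise value = 0.0000 ≤ continuation, so V_u = 1.8692
Node d (S = 32): continuation = 1/1.07·[0.6000·5.0000 + 0.4000·19.4000] = 10.0561; exercise value = 13.0000 > continuation, so V_d = 13.0000 (exercise)
Node 0 (S = 40): continuation = 1/1.07·[0.6000·1.8692 + 0.4000·13.0000] = 5.9079; exercise value = 5.0000 ≤ continuation, so V_0 = 5.9079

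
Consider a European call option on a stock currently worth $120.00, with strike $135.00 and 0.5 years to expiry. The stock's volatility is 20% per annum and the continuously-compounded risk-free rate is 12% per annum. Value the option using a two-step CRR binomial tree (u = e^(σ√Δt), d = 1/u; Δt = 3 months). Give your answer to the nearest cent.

$4.28

CRR parameters: u = e^(σ√Δt) = e^(0.2·√0.25) = 1.1052, d = 1/u = 0.9048
Per-period rate: rΔt = 0.12·0.25 = 0.03, so R = e^0.03 = 1.0305
Risk-neutral probability p = (e^0.03 − 0.9048)/(1.1052 − 0.9048) = 0.1256/0.2003 = 0.6270
Terminal stock prices: S_uu = 146.6, S_ud = 120, S_dd = 98.25
Terminal payoffs (S − K): max(11.57, 0) = 11.57, max(-15, 0) = 0, max(-36.75, 0) = 0
Node u (S = 132.6): V_u = e^(−0.03)·[0.6270·11.5683 + 0.3730·0.0000] = 7.0394
Node d (S = 108.6): V_d = e^(−0.03)·[0.6270·0.0000 + 0.3730·0.0000] = 0.0000
Node 0 (S = 120): V_0 = e^(−0.03)·[0.6270·7.0394 + 0.3730·0.0000] = 4.2835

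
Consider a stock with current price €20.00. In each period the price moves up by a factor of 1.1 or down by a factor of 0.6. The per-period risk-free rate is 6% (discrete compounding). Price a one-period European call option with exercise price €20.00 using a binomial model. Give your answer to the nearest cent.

Risk-neutral probability p = (1 + 0.06 − 0.6)/(1.1 − 0.6) = 0.4600/0.5000 = 0.9200
Terminal stock prices: S_u = 22, S_d = 12
Terminal payoffs (S − K): max(2, 0) = 2, max(-8, 0) = 0
Node 0 (S = 20): V_0 = 1/1.06·[0.9200·2.0000 + 0.0800·0.0000] = 1.7358

€1.74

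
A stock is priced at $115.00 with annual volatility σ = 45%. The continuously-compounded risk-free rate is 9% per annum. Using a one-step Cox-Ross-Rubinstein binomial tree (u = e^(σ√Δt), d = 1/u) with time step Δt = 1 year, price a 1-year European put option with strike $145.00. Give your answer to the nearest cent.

$33.37

CRR parameters: u = e^(σ√Δt) = e^(0.45·√1) = 1.5683, d = 1/u = 0.6376
Per-period rate: rΔt = 0.09·1 = 0.09, so R = e^0.09 = 1.0942
Risk-neutral probability p = (e^0.09 − 0.6376)/(1.5683 − 0.6376) = 0.4565/0.9307 = 0.4905
Terminal stock prices: S_u = 180.4, S_d = 73.33
Terminal payoffs (K − S): max(-35.36, 0) = 0, max(71.67, 0) = 71.67
Node 0 (S = 115): V_0 = e^(−0.09)·[0.4905·0.0000 + 0.5095·71.6728] = 33.3711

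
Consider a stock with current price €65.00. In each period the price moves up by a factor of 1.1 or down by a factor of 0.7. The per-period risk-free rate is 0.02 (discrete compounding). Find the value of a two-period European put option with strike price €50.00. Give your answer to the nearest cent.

€0.70

Risk-neutral probability p = (1 + 0.02 − 0.7)/(1.1 − 0.7) = 0.3200/0.4000 = 0.8000
Terminal stock prices: S_uu = 78.65, S_ud = 50.05, S_dd = 31.85
Terminal payoffs (K − S): max(-28.65, 0) = 0, max(-0.05, 0) = 0, max(18.15, 0) = 18.15
Node u (S = 71.5): V_u = 1/1.02·[0.8000·0.0000 + 0.2000·0.0000] = 0.0000
Node d (S = 45.5): V_d = 1/1.02·[0.8000·0.0000 + 0.2000·18.1500] = 3.5588
Node 0 (S = 65): V_0 = 1/1.02·[0.8000·0.0000 + 0.2000·3.5588] = 0.6978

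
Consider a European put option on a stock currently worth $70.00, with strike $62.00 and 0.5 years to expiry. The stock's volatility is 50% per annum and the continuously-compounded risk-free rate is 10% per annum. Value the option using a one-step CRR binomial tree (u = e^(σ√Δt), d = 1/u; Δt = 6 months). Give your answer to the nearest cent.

$6.31

CRR parameters: u = e^(σ√Δt) = e^(0.5·√0.5) = 1.4241, d = 1/u = 0.7022
Per-period rate: rΔt = 0.1·0.5 = 0.05, so R = e^0.05 = 1.0513
Risk-neutral probability p = (e^0.05 − 0.7022)/(1.4241 − 0.7022) = 0.3491/0.7219 = 0.4835
Terminal stock prices: S_u = 99.69, S_d = 49.15
Terminal payoffs (K − S): max(-37.69, 0) = 0, max(12.85, 0) = 12.85
Node 0 (S = 70): V_0 = e^(−0.05)·[0.4835·0.0000 + 0.5165·12.8468] = 6.3113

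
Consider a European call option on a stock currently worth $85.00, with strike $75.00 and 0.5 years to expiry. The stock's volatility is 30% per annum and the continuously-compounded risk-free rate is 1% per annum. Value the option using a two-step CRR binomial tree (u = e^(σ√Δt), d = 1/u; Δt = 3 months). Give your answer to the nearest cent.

$13.73

CRR parameters: u = e^(σ√Δt) = e^(0.3·√0.25) = 1.1618, d = 1/u = 0.8607
Per-period rate: rΔt = 0.01·0.25 = 0.0025, so R = e^0.0025 = 1.0025
Risk-neutral probability p = (e^0.0025 − 0.8607)/(1.1618 − 0.8607) = 0.1418/0.3011 = 0.4709
Terminal stock prices: S_uu = 114.7, S_ud = 85, S_dd = 62.97
Terminal payoffs (S − K): max(39.74, 0) = 39.74, max(10, 0) = 10, max(-12.03, 0) = 0
Node u (S = 98.76): V_u = e^(−0.0025)·[0.4709·39.7380 + 0.5291·10.0000] = 23.9432
Node d (S = 73.16): V_d = e^(−0.0025)·[0.4709·10.0000 + 0.5291·0.0000] = 4.6971
Node 0 (S = 85): V_0 = e^(−0.0025)·[0.4709·23.9432 + 0.5291·4.6971] = 13.7254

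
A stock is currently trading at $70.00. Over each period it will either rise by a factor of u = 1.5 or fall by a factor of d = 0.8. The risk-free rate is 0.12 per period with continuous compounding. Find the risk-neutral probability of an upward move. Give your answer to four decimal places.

p = 0.4679

Risk-neutral probability p = (e^0.12 − 0.8)/(1.5 − 0.8) = 0.3275/0.7000 = 0.4679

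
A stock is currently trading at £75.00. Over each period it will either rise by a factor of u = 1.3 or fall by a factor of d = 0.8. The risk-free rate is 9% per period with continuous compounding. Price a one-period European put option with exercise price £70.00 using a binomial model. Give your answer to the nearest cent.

Risk-neutral probability p = (e^0.09 − 0.8)/(1.3 − 0.8) = 0.2942/0.5000 = 0.5883
Terminal stock prices: S_u = 97.5, S_d = 60
Terminal payoffs (K − S): max(-27.5, 0) = 0, max(10, 0) = 10
Node 0 (S = 75): V_0 = e^(−0.09)·[0.5883·0.0000 + 0.4117·10.0000] = 3.7622

£3.76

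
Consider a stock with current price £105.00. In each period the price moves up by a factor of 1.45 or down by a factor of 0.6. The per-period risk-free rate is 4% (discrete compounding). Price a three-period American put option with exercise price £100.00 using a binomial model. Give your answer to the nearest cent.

Risk-neutral probability p = (1 + 0.04 − 0.6)/(1.45 − 0.6) = 0.4400/0.8500 = 0.5176
Terminal stock prices: S_uuu = 320.1, S_uud = 132.5, S_udd = 54.81, S_ddd = 22.68
Terminal payoffs (K − S): max(-220.1, 0) = 0, max(-32.46, 0) = 0, max(45.19, 0) = 45.19, max(77.32, 0) = 77.32
Node uu (S = 220.8): continuation = 1/1.04·[0.5176·0.0000 + 0.4824·0.0000] = 0.0000; exercise value = 0.0000 ≤ continuation, so V_uu = 0.0000
Node ud (S = 91.35): continuation = 1/1.04·[0.5176·0.0000 + 0.4824·45.1900] = 20.9592; exercise value = 8.6500 ≤ continuation, so V_ud = 20.9592
Node dd (S = 37.8): continuation = 1/1.04·[0.5176·45.1900 + 0.4824·77.3200] = 58.3538; exercise value = 62.2000 > continuation, so V_dd = 62.2000 (exercise)
Node u (S = 152.2): continuation = 1/1.04·[0.5176·0.0000 + 0.4824·20.9592] = 9.7209; exercise value = 0.0000 ≤ continuation, so V_u = 9.7209
Node d (S = 63): continuation = 1/1.04·[0.5176·20.9592 + 0.4824·62.2000] = 39.2806; exercise value = 37.0000 ≤ continuation, so V_d = 39.2806
Node 0 (S = 105): continuation = 1/1.04·[0.5176·9.7209 + 0.4824·39.2806] = 23.0568; exercise value = 0.0000 ≤ continuation, so V_0 = 23.0568

£23.06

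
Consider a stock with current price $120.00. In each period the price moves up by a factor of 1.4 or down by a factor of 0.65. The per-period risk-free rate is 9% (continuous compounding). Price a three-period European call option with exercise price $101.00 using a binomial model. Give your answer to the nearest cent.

$53.19

Risk-neutral probability p = (e^0.09 − 0.65)/(1.4 − 0.65) = 0.4442/0.7500 = 0.5922
Terminal stock prices: S_uuu = 329.3, S_uud = 152.9, S_udd = 70.98, S_ddd = 32.95
Terminal payoffs (S − K): max(228.3, 0) = 228.3, max(51.88, 0) = 51.88, max(-30.02, 0) = 0, max(-68.05, 0) = 0
Node uu (S = 235.2): V_uu = e^(−0.09)·[0.5922·228.2800 + 0.4078·51.8800] = 142.8930
Node ud (S = 109.2): V_ud = e^(−0.09)·[0.5922·51.8800 + 0.4078·0.0000] = 28.0806
Node dd (S = 50.7): V_dd = e^(−0.09)·[0.5922·0.0000 + 0.4078·0.0000] = 0.0000
Node u (S = 168): V_u = e^(−0.09)·[0.5922·142.8930 + 0.4078·28.0806] = 87.8070
Node d (S = 78): V_d = e^(−0.09)·[0.5922·28.0806 + 0.4078·0.0000] = 15.1989
Node 0 (S = 120): V_0 = e^(−0.09)·[0.5922·87.8070 + 0.4078·15.1989] = 53.1906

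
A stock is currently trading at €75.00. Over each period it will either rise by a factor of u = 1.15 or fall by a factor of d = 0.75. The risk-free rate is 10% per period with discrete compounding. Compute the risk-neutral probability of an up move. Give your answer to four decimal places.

p = 0.8750

Risk-neutral probability p = (1 + 0.1 − 0.75)/(1.15 − 0.75) = 0.3500/0.4000 = 0.8750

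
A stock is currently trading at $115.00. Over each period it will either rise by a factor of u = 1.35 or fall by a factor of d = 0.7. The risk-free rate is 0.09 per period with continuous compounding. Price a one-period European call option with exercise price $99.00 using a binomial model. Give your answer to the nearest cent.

$31.18

Risk-neutral probability p = (e^0.09 − 0.7)/(1.35 − 0.7) = 0.3942/0.6500 = 0.6064
Terminal stock prices: S_u = 155.2, S_d = 80.5
Terminal payoffs (S − K): max(56.25, 0) = 56.25, max(-18.5, 0) = 0
Node 0 (S = 115): V_0 = e^(−0.09)·[0.6064·56.2500 + 0.3936·0.0000] = 31.1753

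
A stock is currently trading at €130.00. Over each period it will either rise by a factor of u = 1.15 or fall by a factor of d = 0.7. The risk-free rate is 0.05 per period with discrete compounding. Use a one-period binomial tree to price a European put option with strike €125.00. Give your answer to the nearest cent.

€7.20

Risk-neutral probability p = (1 + 0.05 − 0.7)/(1.15 − 0.7) = 0.3500/0.4500 = 0.7778
Terminal stock prices: S_u = 149.5, S_d = 91
Terminal payoffs (K − S): max(-24.5, 0) = 0, max(34, 0) = 34
Node 0 (S = 130): V_0 = 1/1.05·[0.7778·0.0000 + 0.2222·34.0000] = 7.1958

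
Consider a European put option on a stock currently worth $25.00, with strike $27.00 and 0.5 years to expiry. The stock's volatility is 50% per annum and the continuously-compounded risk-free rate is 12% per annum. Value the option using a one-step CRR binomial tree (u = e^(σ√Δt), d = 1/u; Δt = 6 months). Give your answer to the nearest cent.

$4.46

CRR parameters: u = e^(σ√Δt) = e^(0.5·√0.5) = 1.4241, d = 1/u = 0.7022
Per-period rate: rΔt = 0.12·0.5 = 0.06, so R = e^0.06 = 1.0618
Risk-neutral probability p = (e^0.06 − 0.7022)/(1.4241 − 0.7022) = 0.3596/0.7219 = 0.4982
Terminal stock prices: S_u = 35.6, S_d = 17.55
Terminal payoffs (K − S): max(-8.603, 0) = 0, max(9.445, 0) = 9.445
Node 0 (S = 25): V_0 = e^(−0.06)·[0.4982·0.0000 + 0.5018·9.4453] = 4.4638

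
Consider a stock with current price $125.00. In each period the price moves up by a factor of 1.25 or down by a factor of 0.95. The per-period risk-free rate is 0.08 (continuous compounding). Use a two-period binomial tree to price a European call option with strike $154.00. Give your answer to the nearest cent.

Risk-neutral probability p = (e^0.08 − 0.95)/(1.25 − 0.95) = 0.1333/0.3000 = 0.4443
Terminal stock prices: S_uu = 195.3, S_ud = 148.4, S_dd = 112.8
Terminal payoffs (S − K): max(41.31, 0) = 41.31, max(-5.562, 0) = 0, max(-41.19, 0) = 0
Node u (S = 156.2): V_u = e^(−0.08)·[0.4443·41.3125 + 0.5557·0.0000] = 16.9436
Node d (S = 118.8): V_d = e^(−0.08)·[0.4443·0.0000 + 0.5557·0.0000] = 0.0000
Node 0 (S = 125): V_0 = e^(−0.08)·[0.4443·16.9436 + 0.5557·0.0000] = 6.9491

$6.95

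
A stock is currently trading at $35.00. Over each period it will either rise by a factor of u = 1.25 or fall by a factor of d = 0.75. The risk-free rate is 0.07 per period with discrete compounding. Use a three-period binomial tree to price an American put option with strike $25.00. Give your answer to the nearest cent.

Risk-neutral probability p = (1 + 0.07 − 0.75)/(1.25 − 0.75) = 0.3200/0.5000 = 0.6400
Terminal stock prices: S_uuu = 68.36, S_uud = 41.02, S_udd = 24.61, S_ddd = 14.77
Terminal payoffs (K − S): max(-43.36, 0) = 0, max(-16.02, 0) = 0, max(0.3906, 0) = 0.3906, max(10.23, 0) = 10.23
Node uu (S = 54.69): continuation = 1/1.07·[0.6400·0.0000 + 0.3600·0.0000] = 0.0000; exercise value = 0.0000 ≤ continuation, so V_uu = 0.0000
Node ud (S = 32.81): continuation = 1/1.07·[0.6400·0.0000 + 0.3600·0.3906] = 0.1314; exercise value = 0.0000 ≤ continuation, so V_ud = 0.1314
Node dd (S = 19.69): continuation = 1/1.07·[0.6400·0.3906 + 0.3600·10.2344] = 3.6770; exercise value = 5.3125 > continuation, so V_dd = 5.3125 (exercise)
Node u (S = 43.75): continuation = 1/1.07·[0.6400·0.0000 + 0.3600·0.1314] = 0.0442; exercise value = 0.0000 ≤ continuation, so V_u = 0.0442
Node d (S = 26.25): continuation = 1/1.07·[0.6400·0.1314 + 0.3600·5.3125] = 1.8660; exercise value = 0.0000 ≤ continuation, so V_d = 1.8660
Node 0 (S = 35): continuation = 1/1.07·[0.6400·0.0442 + 0.3600·1.8660] = 0.6543; exercise value = 0.0000 ≤ continuation, so V_0 = 0.6543

$0.65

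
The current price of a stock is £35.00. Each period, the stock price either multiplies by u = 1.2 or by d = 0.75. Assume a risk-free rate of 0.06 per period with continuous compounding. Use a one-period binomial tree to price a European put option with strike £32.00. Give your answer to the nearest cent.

£1.66

Risk-neutral probability p = (e^0.06 − 0.75)/(1.2 − 0.75) = 0.3118/0.4500 = 0.6930
Terminal stock prices: S_u = 42, S_d = 26.25
Terminal payoffs (K − S): max(-10, 0) = 0, max(5.75, 0) = 5.75
Node 0 (S = 35): V_0 = e^(−0.06)·[0.6930·0.0000 + 0.3070·5.7500] = 1.6626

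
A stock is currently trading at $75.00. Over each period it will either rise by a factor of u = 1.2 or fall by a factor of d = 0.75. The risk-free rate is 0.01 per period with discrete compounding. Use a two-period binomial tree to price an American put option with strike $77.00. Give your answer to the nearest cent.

Risk-neutral probability p = (1 + 0.01 − 0.75)/(1.2 − 0.75) = 0.2600/0.4500 = 0.5778
Terminal stock prices: S_uu = 108, S_ud = 67.5, S_dd = 42.19
Terminal payoffs (K − S): max(-31, 0) = 0, max(9.5, 0) = 9.5, max(34.81, 0) = 34.81
Node u (S = 90): continuation = 1/1.01·[0.5778·0.0000 + 0.4222·9.5000] = 3.9714; exercise value = 0.0000 ≤ continuation, so V_u = 3.9714
Node d (S = 56.25): continuation = 1/1.01·[0.5778·9.5000 + 0.4222·34.8125] = 19.9876; exercise value = 20.7500 > continuation, so V_d = 20.7500 (exercise)
Node 0 (S = 75): continuation = 1/1.01·[0.5778·3.9714 + 0.4222·20.7500] = 10.9462; exercise value = 2.0000 ≤ continuation, so V_0 = 10.9462

$10.95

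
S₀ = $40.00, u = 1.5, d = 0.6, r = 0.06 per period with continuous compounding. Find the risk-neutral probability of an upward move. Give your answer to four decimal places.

Risk-neutral probability p = (e^0.06 − 0.6)/(1.5 − 0.6) = 0.4618/0.9000 = 0.5132

p = 0.5132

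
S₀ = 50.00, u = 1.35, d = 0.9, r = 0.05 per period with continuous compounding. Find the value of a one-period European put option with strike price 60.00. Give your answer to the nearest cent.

9.47

Risk-neutral probability p = (e^0.05 − 0.9)/(1.35 − 0.9) = 0.1513/0.4500 = 0.3362
Terminal stock prices: S_u = 67.5, S_d = 45
Terminal payoffs (K − S): max(-7.5, 0) = 0, max(15, 0) = 15
Node 0 (S = 50): V_0 = e^(−0.05)·[0.3362·0.0000 + 0.6638·15.0000] = 9.4720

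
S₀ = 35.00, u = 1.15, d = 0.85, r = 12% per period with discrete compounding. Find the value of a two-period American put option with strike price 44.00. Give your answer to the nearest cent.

9.00

Risk-neutral probability p = (1 + 0.12 − 0.85)/(1.15 − 0.85) = 0.2700/0.3000 = 0.9000
Terminal stock prices: S_uu = 46.29, S_ud = 34.21, S_dd = 25.29
Terminal payoffs (K − S): max(-2.287, 0) = 0, max(9.788, 0) = 9.788, max(18.71, 0) = 18.71
Node u (S = 40.25): continuation = 1/1.12·[0.9000·0.0000 + 0.1000·9.7875] = 0.8739; exercise value = 3.7500 > continuation, so V_u = 3.7500 (exercise)
Node d (S = 29.75): continuation = 1/1.12·[0.9000·9.7875 + 0.1000·18.7125] = 9.5357; exercise value = 14.2500 > continuation, so V_d = 14.2500 (exercise)
Node 0 (S = 35): continuation = 1/1.12·[0.9000·3.7500 + 0.1000·14.2500] = 4.2857; exercise value = 9.0000 > continuation, so V_0 = 9.0000 (exercise)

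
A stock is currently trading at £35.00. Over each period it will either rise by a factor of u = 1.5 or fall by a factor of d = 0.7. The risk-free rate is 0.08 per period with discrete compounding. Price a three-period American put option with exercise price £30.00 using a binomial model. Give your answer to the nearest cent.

£3.93

Risk-neutral probability p = (1 + 0.08 − 0.7)/(1.5 − 0.7) = 0.3800/0.8000 = 0.4750
Terminal stock prices: S_uuu = 118.1, S_uud = 55.12, S_udd = 25.72, S_ddd = 12
Terminal payoffs (K − S): max(-88.12, 0) = 0, max(-25.12, 0) = 0, max(4.275, 0) = 4.275, max(18, 0) = 18
Node uu (S = 78.75): continuation = 1/1.08·[0.4750·0.0000 + 0.5250·0.0000] = 0.0000; exercise value = 0.0000 ≤ continuation, so V_uu = 0.0000
Node ud (S = 36.75): continuation = 1/1.08·[0.4750·0.0000 + 0.5250·4.2750] = 2.0781; exercise value = 0.0000 ≤ continuation, so V_ud = 2.0781
Node dd (S = 17.15): continuation = 1/1.08·[0.4750·4.2750 + 0.5250·17.9950] = 10.6278; exercise value = 12.8500 > continuation, so V_dd = 12.8500 (exercise)
Node u (S = 52.5): continuation = 1/1.08·[0.4750·0.0000 + 0.5250·2.0781] = 1.0102; exercise value = 0.0000 ≤ continuation, so V_u = 1.0102
Node d (S = 24.5): continuation = 1/1.08·[0.4750·2.0781 + 0.5250·12.8500] = 7.1605; exercise value = 5.5000 ≤ continuation, so V_d = 7.1605
Node 0 (S = 35): continuation = 1/1.08·[0.4750·1.0102 + 0.5250·7.1605] = 3.9251; exercise value = 0.0000 ≤ continuation, so V_0 = 3.9251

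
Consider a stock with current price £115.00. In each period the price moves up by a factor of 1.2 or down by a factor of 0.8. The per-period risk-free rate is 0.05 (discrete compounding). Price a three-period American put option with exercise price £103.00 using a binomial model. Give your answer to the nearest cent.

Risk-neutral probability p = (1 + 0.05 − 0.8)/(1.2 − 0.8) = 0.2500/0.4000 = 0.6250
Terminal stock prices: S_uuu = 198.7, S_uud = 132.5, S_udd = 88.32, S_ddd = 58.88
Terminal payoffs (K − S): max(-95.72, 0) = 0, max(-29.48, 0) = 0, max(14.68, 0) = 14.68, max(44.12, 0) = 44.12
Node uu (S = 165.6): continuation = 1/1.05·[0.6250·0.0000 + 0.3750·0.0000] = 0.0000; exercise value = 0.0000 ≤ continuation, so V_uu = 0.0000
Node ud (S = 110.4): continuation = 1/1.05·[0.6250·0.0000 + 0.3750·14.6800] = 5.2429; exercise value = 0.0000 ≤ continuation, so V_ud = 5.2429
Node dd (S = 73.6): continuation = 1/1.05·[0.6250·14.6800 + 0.3750·44.1200] = 24.4952; exercise value = 29.4000 > continuation, so V_dd = 29.4000 (exercise)
Node u (S = 138): continuation = 1/1.05·[0.6250·0.0000 + 0.3750·5.2429] = 1.8724; exercise value = 0.0000 ≤ continuation, so V_u = 1.8724
Node d (S = 92): continuation = 1/1.05·[0.6250·5.2429 + 0.3750·29.4000] = 13.6207; exercise value = 11.0000 ≤ continuation, so V_d = 13.6207
Node 0 (S = 115): continuation = 1/1.05·[0.6250·1.8724 + 0.3750·13.6207] = 5.9791; exercise value = 0.0000 ≤ continuation, so V_0 = 5.9791

£5.98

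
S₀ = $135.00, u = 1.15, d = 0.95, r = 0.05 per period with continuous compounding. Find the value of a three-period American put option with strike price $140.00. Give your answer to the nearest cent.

Risk-neutral probability p = (e^0.05 − 0.95)/(1.15 − 0.95) = 0.1013/0.2000 = 0.5064
Terminal stock prices: S_uuu = 205.3, S_uud = 169.6, S_udd = 140.1, S_ddd = 115.7
Terminal payoffs (K − S): max(-65.32, 0) = 0, max(-29.61, 0) = 0, max(-0.1131, 0) = 0, max(24.25, 0) = 24.25
Node uu (S = 178.5): continuation = e^(−0.05)·[0.5064·0.0000 + 0.4936·0.0000] = 0.0000; exercise value = 0.0000 ≤ continuation, so V_uu = 0.0000
Node ud (S = 147.5): continuation = e^(−0.05)·[0.5064·0.0000 + 0.4936·0.0000] = 0.0000; exercise value = 0.0000 ≤ continuation, so V_ud = 0.0000
Node dd (S = 121.8): continuation = e^(−0.05)·[0.5064·0.0000 + 0.4936·24.2544] = 11.3891; exercise value = 18.1625 > continuation, so V_dd = 18.1625 (exercise)
Node u (S = 155.2): continuation = e^(−0.05)·[0.5064·0.0000 + 0.4936·0.0000] = 0.0000; exercise value = 0.0000 ≤ continuation, so V_u = 0.0000
Node d (S = 128.2): continuation = e^(−0.05)·[0.5064·0.0000 + 0.4936·18.1625] = 8.5286; exercise value = 11.7500 > continuation, so V_d = 11.7500 (exercise)
Node 0 (S = 135): continuation = e^(−0.05)·[0.5064·0.0000 + 0.4936·11.7500] = 5.5174; exercise value = 5.0000 ≤ continuation, so V_0 = 5.5174

$5.52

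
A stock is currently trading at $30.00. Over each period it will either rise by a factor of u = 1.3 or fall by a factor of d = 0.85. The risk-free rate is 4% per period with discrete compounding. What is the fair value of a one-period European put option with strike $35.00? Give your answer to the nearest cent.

Risk-neutral probability p = (1 + 0.04 − 0.85)/(1.3 − 0.85) = 0.1900/0.4500 = 0.4222
Terminal stock prices: S_u = 39, S_d = 25.5
Terminal payoffs (K − S): max(-4, 0) = 0, max(9.5, 0) = 9.5
Node 0 (S = 30): V_0 = 1/1.04·[0.4222·0.0000 + 0.5778·9.5000] = 5.2778

$5.28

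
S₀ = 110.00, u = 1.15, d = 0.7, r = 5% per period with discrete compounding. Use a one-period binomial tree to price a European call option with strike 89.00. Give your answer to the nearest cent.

Risk-neutral probability p = (1 + 0.05 − 0.7)/(1.15 − 0.7) = 0.3500/0.4500 = 0.7778
Terminal stock prices: S_u = 126.5, S_d = 77
Terminal payoffs (S − K): max(37.5, 0) = 37.5, max(-12, 0) = 0
Node 0 (S = 110): V_0 = 1/1.05·[0.7778·37.5000 + 0.2222·0.0000] = 27.7778

27.78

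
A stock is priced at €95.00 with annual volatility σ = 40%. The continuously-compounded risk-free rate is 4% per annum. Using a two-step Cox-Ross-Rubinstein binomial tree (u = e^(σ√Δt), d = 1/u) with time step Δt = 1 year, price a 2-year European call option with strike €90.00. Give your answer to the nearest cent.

€25.08

CRR parameters: u = e^(σ√Δt) = e^(0.4·√1) = 1.4918, d = 1/u = 0.6703
Per-period rate: rΔt = 0.04·1 = 0.04, so R = e^0.04 = 1.0408
Risk-neutral probability p = (e^0.04 − 0.6703)/(1.4918 − 0.6703) = 0.3705/0.8215 = 0.4510
Terminal stock prices: S_uu = 211.4, S_ud = 95, S_dd = 42.69
Terminal payoffs (S − K): max(121.4, 0) = 121.4, max(5, 0) = 5, max(-47.31, 0) = 0
Node u (S = 141.7): V_u = e^(−0.04)·[0.4510·121.4264 + 0.5490·5.0000] = 55.2523
Node d (S = 63.68): V_d = e^(−0.04)·[0.4510·5.0000 + 0.5490·0.0000] = 2.1665
Node 0 (S = 95): V_0 = e^(−0.04)·[0.4510·55.2523 + 0.5490·2.1665] = 25.0840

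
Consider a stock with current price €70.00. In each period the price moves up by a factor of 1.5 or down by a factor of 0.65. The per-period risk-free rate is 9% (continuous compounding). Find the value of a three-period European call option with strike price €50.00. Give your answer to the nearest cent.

€35.93

Risk-neutral probability p = (e^0.09 − 0.65)/(1.5 − 0.65) = 0.4442/0.8500 = 0.5226
Terminal stock prices: S_uuu = 236.2, S_uud = 102.4, S_udd = 44.36, S_ddd = 19.22
Terminal payoffs (S − K): max(186.2, 0) = 186.2, max(52.38, 0) = 52.38, max(-5.637, 0) = 0, max(-30.78, 0) = 0
Node uu (S = 157.5): V_uu = e^(−0.09)·[0.5226·186.2500 + 0.4774·52.3750] = 111.8034
Node ud (S = 68.25): V_ud = e^(−0.09)·[0.5226·52.3750 + 0.4774·0.0000] = 25.0134
Node dd (S = 29.58): V_dd = e^(−0.09)·[0.5226·0.0000 + 0.4774·0.0000] = 0.0000
Node u (S = 105): V_u = e^(−0.09)·[0.5226·111.8034 + 0.4774·25.0134] = 64.3099
Node d (S = 45.5): V_d = e^(−0.09)·[0.5226·25.0134 + 0.4774·0.0000] = 11.9459
Node 0 (S = 70): V_0 = e^(−0.09)·[0.5226·64.3099 + 0.4774·11.9459] = 35.9258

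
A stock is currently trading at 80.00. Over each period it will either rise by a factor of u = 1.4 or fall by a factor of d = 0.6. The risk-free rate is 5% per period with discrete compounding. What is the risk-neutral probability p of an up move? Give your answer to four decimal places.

Risk-neutral probability p = (1 + 0.05 − 0.6)/(1.4 − 0.6) = 0.4500/0.8000 = 0.5625

p = 0.5625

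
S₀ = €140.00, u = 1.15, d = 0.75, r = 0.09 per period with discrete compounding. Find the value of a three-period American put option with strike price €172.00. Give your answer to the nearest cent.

Risk-neutral probability p = (1 + 0.09 − 0.75)/(1.15 − 0.75) = 0.3400/0.4000 = 0.8500
Terminal stock prices: S_uuu = 212.9, S_uud = 138.9, S_udd = 90.56, S_ddd = 59.06
Terminal payoffs (K − S): max(-40.92, 0) = 0, max(33.14, 0) = 33.14, max(81.44, 0) = 81.44, max(112.9, 0) = 112.9
Node uu (S = 185.1): continuation = 1/1.09·[0.8500·0.0000 + 0.1500·33.1375] = 4.5602; exercise value = 0.0000 ≤ continuation, so V_uu = 4.5602
Node ud (S = 120.8): continuation = 1/1.09·[0.8500·33.1375 + 0.1500·81.4375] = 37.0482; exercise value = 51.2500 > continuation, so V_ud = 51.2500 (exercise)
Node dd (S = 78.75): continuation = 1/1.09·[0.8500·81.4375 + 0.1500·112.9375] = 79.0482; exercise value = 93.2500 > continuation, so V_dd = 93.2500 (exercise)
Node u (S = 161): continuation = 1/1.09·[0.8500·4.5602 + 0.1500·51.2500] = 10.6089; exercise value = 11.0000 > continuation, so V_u = 11.0000 (exercise)
Node d (S = 105): continuation = 1/1.09·[0.8500·51.2500 + 0.1500·93.2500] = 52.7982; exercise value = 67.0000 > continuation, so V_d = 67.0000 (exercise)
Node 0 (S = 140): continuation = 1/1.09·[0.8500·11.0000 + 0.1500·67.0000] = 17.7982; exercise value = 32.0000 > continuation, so V_0 = 32.0000 (exercise)

€32.00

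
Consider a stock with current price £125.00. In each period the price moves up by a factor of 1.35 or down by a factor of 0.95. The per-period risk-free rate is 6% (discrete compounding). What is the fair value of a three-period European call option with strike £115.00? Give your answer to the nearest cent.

£30.95

Risk-neutral probability p = (1 + 0.06 − 0.95)/(1.35 − 0.95) = 0.1100/0.4000 = 0.2750
Terminal stock prices: S_uuu = 307.5, S_uud = 216.4, S_udd = 152.3, S_ddd = 107.2
Terminal payoffs (S − K): max(192.5, 0) = 192.5, max(101.4, 0) = 101.4, max(37.3, 0) = 37.3, max(-7.828, 0) = 0
Node uu (S = 227.8): V_uu = 1/1.06·[0.2750·192.5469 + 0.7250·101.4219] = 119.3219
Node ud (S = 160.3): V_ud = 1/1.06·[0.2750·101.4219 + 0.7250·37.2969] = 51.8219
Node dd (S = 112.8): V_dd = 1/1.06·[0.2750·37.2969 + 0.7250·0.0000] = 9.6761
Node u (S = 168.8): V_u = 1/1.06·[0.2750·119.3219 + 0.7250·51.8219] = 66.4004
Node d (S = 118.8): V_d = 1/1.06·[0.2750·51.8219 + 0.7250·9.6761] = 20.0624
Node 0 (S = 125): V_0 = 1/1.06·[0.2750·66.4004 + 0.7250·20.0624] = 30.9485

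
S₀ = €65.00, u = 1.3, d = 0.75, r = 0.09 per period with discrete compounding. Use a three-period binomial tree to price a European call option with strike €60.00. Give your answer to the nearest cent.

Risk-neutral probability p = (1 + 0.09 − 0.75)/(1.3 − 0.75) = 0.3400/0.5500 = 0.6182
Terminal stock prices: S_uuu = 142.8, S_uud = 82.39, S_udd = 47.53, S_ddd = 27.42
Terminal payoffs (S − K): max(82.81, 0) = 82.81, max(22.39, 0) = 22.39, max(-12.47, 0) = 0, max(-32.58, 0) = 0
Node uu (S = 109.9): V_uu = 1/1.09·[0.6182·82.8050 + 0.3818·22.3875] = 54.8041
Node ud (S = 63.38): V_ud = 1/1.09·[0.6182·22.3875 + 0.3818·0.0000] = 12.6968
Node dd (S = 36.56): V_dd = 1/1.09·[0.6182·0.0000 + 0.3818·0.0000] = 0.0000
Node u (S = 84.5): V_u = 1/1.09·[0.6182·54.8041 + 0.3818·12.6968] = 35.5292
Node d (S = 48.75): V_d = 1/1.09·[0.6182·12.6968 + 0.3818·0.0000] = 7.2009
Node 0 (S = 65): V_0 = 1/1.09·[0.6182·35.5292 + 0.3818·7.2009] = 22.6724

€22.67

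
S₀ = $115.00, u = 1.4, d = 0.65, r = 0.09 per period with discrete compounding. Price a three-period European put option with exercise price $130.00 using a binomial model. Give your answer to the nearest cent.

Risk-neutral probability p = (1 + 0.09 − 0.65)/(1.4 − 0.65) = 0.4400/0.7500 = 0.5867
Terminal stock prices: S_uuu = 315.6, S_uud = 146.5, S_udd = 68.02, S_ddd = 31.58
Terminal payoffs (K − S): max(-185.6, 0) = 0, max(-16.51, 0) = 0, max(61.98, 0) = 61.98, max(98.42, 0) = 98.42
Node uu (S = 225.4): V_uu = 1/1.09·[0.5867·0.0000 + 0.4133·0.0000] = 0.0000
Node ud (S = 104.7): V_ud = 1/1.09·[0.5867·0.0000 + 0.4133·61.9775] = 23.5022
Node dd (S = 48.59): V_dd = 1/1.09·[0.5867·61.9775 + 0.4133·98.4181] = 70.6786
Node u (S = 161): V_u = 1/1.09·[0.5867·0.0000 + 0.4133·23.5022] = 8.9121
Node d (S = 74.75): V_d = 1/1.09·[0.5867·23.5022 + 0.4133·70.6786] = 39.4511
Node 0 (S = 115): V_0 = 1/1.09·[0.5867·8.9121 + 0.4133·39.4511] = 19.7568

$19.76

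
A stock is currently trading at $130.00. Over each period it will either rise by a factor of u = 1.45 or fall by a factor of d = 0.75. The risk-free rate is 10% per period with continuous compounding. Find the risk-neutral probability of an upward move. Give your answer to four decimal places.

Risk-neutral probability p = (e^0.1 − 0.75)/(1.45 − 0.75) = 0.3552/0.7000 = 0.5074

p = 0.5074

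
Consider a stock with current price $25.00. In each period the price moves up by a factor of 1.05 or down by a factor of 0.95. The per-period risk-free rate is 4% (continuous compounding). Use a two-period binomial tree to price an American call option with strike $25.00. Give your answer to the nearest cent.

$1.95

Risk-neutral probability p = (e^0.04 − 0.95)/(1.05 − 0.95) = 0.0908/0.1000 = 0.9081
Terminal stock prices: S_uu = 27.56, S_ud = 24.94, S_dd = 22.56
Terminal payoffs (S − K): max(2.562, 0) = 2.562, max(-0.0625, 0) = 0, max(-2.438, 0) = 0
Node u (S = 26.25): continuation = e^(−0.04)·[0.9081·2.5625 + 0.0919·0.0000] = 2.2358; exercise value = 1.2500 ≤ continuation, so V_u = 2.2358
Node d (S = 23.75): continuation = e^(−0.04)·[0.9081·0.0000 + 0.0919·0.0000] = 0.0000; exercise value = 0.0000 ≤ continuation, so V_d = 0.0000
Node 0 (S = 25): continuation = e^(−0.04)·[0.9081·2.2358 + 0.0919·0.0000] = 1.9507; exercise value = 0.0000 ≤ continuation, so V_0 = 1.9507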